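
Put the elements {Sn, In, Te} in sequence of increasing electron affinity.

Atoms with high Z_eff and room in the valence shell (especially the halogens) have the most exothermic electron affinities.
All lie in period 5, so electron affinity increases left to right.
So from lowest to highest: In < Sn < Te.

In < Sn < Te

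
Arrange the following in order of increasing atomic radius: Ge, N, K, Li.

Li is in period 2, group 1; N is in period 2, group 15; K is in period 4, group 1; Ge is in period 4, group 14.
Across a period the added protons contract the valence shell; down a group each new principal shell makes the atom larger.
Here both period and group differ, so the two effects have to be weighed against each other.
Ge > N: both effects reinforce here, so Ge is clearly the larger of the two.
Li > Ge: the two effects oppose for this pair; the across-period effect wins (133 vs 121 pm).
K > Li: they share group 1; the group trend gives K the larger value.
For reference (pm): Li 133, N 71, K 196, Ge 121.
So from smallest to largest: N < Ge < Li < K.

N < Ge < Li < K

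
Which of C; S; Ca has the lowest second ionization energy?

The second ionization energy removes an electron from the +1 ion. For each element: C⁺ still has 3 valence electrons; S⁺ still has 5 valence electrons; Ca⁺ still has 1 valence electron.
All are still removing valence electrons, so compare the +1 ions as you would atoms: IE_2 generally rises across a period (higher Z_eff) and falls down a group (larger shell), subject to the usual subshell exceptions.
Valence configurations: C⁺ [He]2s²2p¹, S⁺ [Ne]3s²3p³, Ca⁺ [Ar]4s¹.
Tabulated IE_2 (kJ/mol): C 2353, S 2252, Ca 1145.
Putting it together, IE_2: Ca < S < C.

Ca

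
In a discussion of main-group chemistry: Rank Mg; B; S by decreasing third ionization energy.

Mg > B > S

After 2 electrons have been removed, what remains? Mg²⁺ is the bare [Ne] core; B²⁺ still has 1 valence electron; S²⁺ still has 4 valence electrons.
Breaking into a closed-shell core is much more expensive than removing a leftover valence electron — Mg has the largest IE_3 here.
Valence configurations: B²⁺ [He]2s¹, S²⁺ [Ne]3s²3p².
Tabulated IE_3 (kJ/mol): Mg 7733, B 3660, S 3357.
Overall IE_3 order: S < B < Mg.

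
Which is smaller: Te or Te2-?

Te

Forming Te2- adds 2 electrons to Te. More electron–electron repulsion in the same shell, with unchanged nuclear charge, lets the cloud expand.
An anion is larger than its parent atom: Te2- > Te.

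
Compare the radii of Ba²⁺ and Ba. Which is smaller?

Forming Ba²⁺ removes 2 electrons from Ba. Fewer electrons for the same nuclear charge means less shielding and a higher Z_eff on the remaining electrons, and for main-group metals the entire outer shell is lost.
A cation is smaller than its parent atom: Ba²⁺ < Ba.

Ba²⁺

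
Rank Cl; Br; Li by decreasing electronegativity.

Cl > Br > Li

EN rises left→right (higher Z_eff, smaller atoms) and falls top→bottom (larger, more shielded atoms).
Neither a single period nor a single group — weigh both effects.
Br > Li: period and group pull opposite ways; the across-period shift dominates (2.96 vs 0.98).
Cl > Br: Cl sits above Br in group 17, so the down-group effect alone puts Cl higher.
For reference (Pauling): Li 0.98, Cl 3.16, Br 2.96.
So from highest to lowest: Cl > Br > Li.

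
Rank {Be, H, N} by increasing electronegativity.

Be < H < N

H is in period 1, group 1; Be is in period 2, group 2; N is in period 2, group 15.
EN rises left→right (higher Z_eff, smaller atoms) and falls top→bottom (larger, more shielded atoms).
Here both period and group differ, so the two effects have to be weighed against each other.
H > Be: period and group pull opposite ways; the down-group shift dominates (2.20 vs 1.57).
N > H: period and group pull opposite ways; the across-period shift dominates (3.04 vs 2.20).
Approximate values (Pauling): H 2.20, Be 1.57, N 3.04.
So from lowest to highest: Be < H < N.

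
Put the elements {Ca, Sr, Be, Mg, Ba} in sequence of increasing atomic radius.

Be is in period 2, group 2; Mg is in period 3, group 2; Ca is in period 4, group 2; Sr is in period 5, group 2; Ba is in period 6, group 2.
Across a period the added protons contract the valence shell; down a group each new principal shell makes the atom larger.
All are in group 2, so atomic radius increases down the group.
So from smallest to largest: Be < Mg < Ca < Sr < Ba.

Be < Mg < Ca < Sr < Ba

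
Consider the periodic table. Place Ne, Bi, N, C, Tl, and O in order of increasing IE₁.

C is in period 2, group 14; N is in period 2, group 15; O is in period 2, group 16; Ne is in period 2, group 18; Tl is in period 6, group 13; Bi is in period 6, group 15.
Removing the outermost electron gets harder across a period and easier down a group.
Here both period and group differ, so the two effects have to be weighed against each other.
Bi > Tl: Bi lies to the right of Tl in period 6, so the across-period effect alone puts Bi higher.
C > Bi: the two effects oppose for this pair; the down-group effect wins (1086 vs 703 kJ/mol).
O > C: both are in period 2; the period trend gives O the larger value.
N > O: this pair runs against the simple trend — see the exception note.
Ne > N: Ne lies to the right of N in period 2, so the across-period effect alone puts Ne higher.
Note the exception: N has a higher first ionization energy than O, contrary to the simple trend — pairing an electron in O's 2p⁴ costs repulsion energy, so O ionizes more easily than half-filled N (2p³).
Tabulated first ionization energy (kJ/mol): C 1086, N 1402, O 1314, Ne 2081, Tl 589, Bi 703.
So from lowest to highest: Tl < Bi < C < O < N < Ne.

Tl < Bi < C < O < N < Ne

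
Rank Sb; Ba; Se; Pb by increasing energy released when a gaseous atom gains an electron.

Se is in period 4, group 16; Sb is in period 5, group 15; Ba is in period 6, group 2; Pb is in period 6, group 14.
Adding an electron releases more energy for atoms nearer the top right (short of the noble gases).
Neither a single period nor a single group — weigh both effects.
Pb > Ba: Pb lies to the right of Ba in period 6, so the across-period effect alone puts Pb higher.
Sb > Pb: both effects reinforce here, so Sb is clearly the higher of the two.
Se > Sb: both effects reinforce here, so Se is clearly the higher of the two.
Tabulated electron affinity (kJ/mol): Se 195, Sb 103, Ba 14, Pb 35.
So from lowest to highest: Ba < Pb < Sb < Se.

Ba, Pb, Sb, Se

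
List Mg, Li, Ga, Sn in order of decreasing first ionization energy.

Li is in period 2, group 1; Mg is in period 3, group 2; Ga is in period 4, group 13; Sn is in period 5, group 14.
Across a period the outer electron is held more tightly (higher IE₁); down a group it sits in a higher shell, more shielded, and comes off more easily.
These sit on a diagonal, where the across-period and down-group effects partly cancel.
Ga > Li: the two effects oppose for this pair; the across-period effect wins (579 vs 520 kJ/mol).
Sn > Ga: the two effects oppose for this pair; the across-period effect wins (709 vs 579 kJ/mol).
Mg > Sn: period and group pull opposite ways; the down-group shift dominates (738 vs 709 kJ/mol).
Tabulated first ionization energy (kJ/mol): Li 520, Mg 738, Ga 579, Sn 709.
So from highest to lowest: Mg > Sn > Ga > Li.

Mg > Sn > Ga > Li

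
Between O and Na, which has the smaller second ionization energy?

The second ionization energy removes an electron from the +1 ion. For each element: O⁺ still has 5 valence electrons; Na⁺ is the bare [Ne] core.
Pulling an electron out of a noble-gas core costs far more than removing a remaining valence electron, so Na sits at the high end of IE_2.
Tabulated IE_2 (kJ/mol): O 3388, Na 4562.
Hence IE_2: O < Na.

O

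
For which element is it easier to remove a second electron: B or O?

B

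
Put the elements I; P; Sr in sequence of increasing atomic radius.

P < I < Sr

Moving right in a period, electrons are added to the same shell under a stronger nuclear pull, so atoms get smaller; moving down, a new shell is opened and atoms get larger.
Neither a single period nor a single group — weigh both effects.
I > P: period and group pull opposite ways; the down-group shift dominates (133 vs 111 pm).
Sr > I: Sr lies to the left of I in period 5, so the across-period effect alone puts Sr larger.
Tabulated atomic radius (pm): P 111, Sr 185, I 133.
So from smallest to largest: P < I < Sr.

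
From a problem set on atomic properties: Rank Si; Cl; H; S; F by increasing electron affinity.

H < Si < S < F < Cl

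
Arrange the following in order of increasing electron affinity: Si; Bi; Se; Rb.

Rb, Bi, Si, Se

Adding an electron releases more energy for atoms nearer the top right (short of the noble gases).
These span different periods and groups, so the two trends combine.
Bi > Rb: period and group pull opposite ways; the across-period shift dominates (91 vs 47 kJ/mol).
Si > Bi: the two effects oppose for this pair; the down-group effect wins (134 vs 91 kJ/mol).
Se > Si: period and group pull opposite ways; the across-period shift dominates (195 vs 134 kJ/mol).
Approximate values (kJ/mol): Si 134, Se 195, Rb 47, Bi 91.
So from lowest to highest: Rb < Bi < Si < Se.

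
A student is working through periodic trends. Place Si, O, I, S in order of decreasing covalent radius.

I > Si > S > O

Atomic radius shrinks across a period as nuclear charge pulls the same shell inward, and grows down a group as new shells are added.
Here both period and group differ, so the two effects have to be weighed against each other.
S > O: S sits below O in group 16, so the down-group effect alone puts S larger.
Si > S: both are in period 3; the period trend gives Si the larger value.
I > Si: period and group pull opposite ways; the down-group shift dominates (133 vs 116 pm).
Approximate values (pm): O 63, Si 116, S 103, I 133.
So from largest to smallest: I > Si > S > O.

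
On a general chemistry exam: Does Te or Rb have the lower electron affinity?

Rb is in period 5, group 1; Te is in period 5, group 16.
EA tends to increase across a period and decrease down a group, though the pattern is less regular than for IE or radius.
All lie in period 5, so electron affinity increases left to right.
So Rb has the lower electron affinity (Rb < Te).

Rb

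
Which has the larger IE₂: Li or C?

Li

The second ionization energy removes an electron from the +1 ion. For each element: Li⁺ is the bare [He] core; C⁺ still has 3 valence electrons.
Pulling an electron out of a noble-gas core costs far more than removing a remaining valence electron, so Li sits at the high end of IE_2.
The numbers (kJ/mol): Li 7298, C 2353.
Overall IE_2 order: C < Li.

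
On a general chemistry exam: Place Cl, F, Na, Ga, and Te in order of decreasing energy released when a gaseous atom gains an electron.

Cl > F > Te > Na > Ga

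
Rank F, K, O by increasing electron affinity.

K < O < F

O is in period 2, group 16; F is in period 2, group 17; K is in period 4, group 1.
Atoms with high Z_eff and room in the valence shell (especially the halogens) have the most exothermic electron affinities.
Here both period and group differ, so the two effects have to be weighed against each other.
O > K: both effects reinforce here, so O is clearly the higher of the two.
F > O: both are in period 2; the period trend gives F the larger value.
Tabulated electron affinity (kJ/mol): O 141, F 328, K 48.
So from lowest to highest: K < O < F.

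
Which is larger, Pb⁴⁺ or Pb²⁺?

Both ions have Z = 82 protons, but Pb⁴⁺ has lost more electrons, so its remaining electrons feel a larger effective nuclear charge per electron and are pulled in more tightly.
Higher positive charge → smaller ion, so Pb²⁺ > Pb⁴⁺.

Pb²⁺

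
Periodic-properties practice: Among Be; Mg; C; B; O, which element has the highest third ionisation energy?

Be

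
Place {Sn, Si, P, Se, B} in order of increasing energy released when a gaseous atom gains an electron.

B < P < Sn < Si < Se

B is in period 2, group 13; Si is in period 3, group 14; P is in period 3, group 15; Se is in period 4, group 16; Sn is in period 5, group 14.
Atoms with high Z_eff and room in the valence shell (especially the halogens) have the most exothermic electron affinities.
Neither a single period nor a single group — weigh both effects.
P > B: the two effects oppose for this pair; the across-period effect wins (72 vs 27 kJ/mol).
Sn > P: this pair runs against the simple trend — see the exception note.
Si > Sn: Si sits above Sn in group 14, so the down-group effect alone puts Si higher.
Se > Si: the two effects oppose for this pair; the across-period effect wins (195 vs 134 kJ/mol).
Note the exception: Sn has a higher electron affinity than P, contrary to the simple trend — adding an electron to P's half-filled np³ subshell costs electron-pairing energy.
Note the exception: Si has a higher electron affinity than P, contrary to the simple trend — adding an electron to P's half-filled 3p³ is unfavourable, so Si (3p²) has the more exothermic EA.
Approximate values (kJ/mol): B 27, Si 134, P 72, Se 195, Sn 107.
So from lowest to highest: B < P < Sn < Si < Se.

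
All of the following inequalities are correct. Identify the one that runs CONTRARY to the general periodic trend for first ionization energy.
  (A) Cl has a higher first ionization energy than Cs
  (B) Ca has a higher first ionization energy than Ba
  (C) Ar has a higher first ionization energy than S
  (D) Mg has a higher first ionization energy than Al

(D)

The general trend: first ionization energy increases across a period and decreases down a group.
(A) Cl (period 3, group 17) vs Cs (period 6, group 1): the stated order agrees with the simple trend.
(B) Ca (period 4, group 2) vs Ba (period 6, group 2): the stated order agrees with the simple trend.
(C) Ar (period 3, group 18) vs S (period 3, group 16): the stated order agrees with the simple trend.
(D) Mg (period 3, group 2) vs Al (period 3, group 13): the stated order contradicts the simple trend.
The exception is (D): Al's single 3p electron is easier to remove than one from Mg's filled 3s².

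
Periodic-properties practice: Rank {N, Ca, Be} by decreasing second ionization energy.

IE_2 is the cost of taking one more electron from the +1 cation: N⁺ still has 4 valence electrons; Ca⁺ still has 1 valence electron; Be⁺ still has 1 valence electron.
All are still removing valence electrons, so compare the +1 ions as you would atoms: IE_2 generally rises across a period (higher Z_eff) and falls down a group (larger shell), subject to the usual subshell exceptions.
Valence configurations: N⁺ [He]2s²2p², Ca⁺ [Ar]4s¹, Be⁺ [He]2s¹.
The numbers (kJ/mol): N 2856, Ca 1145, Be 1757.
Hence IE_2: Ca < Be < N.

N > Be > Ca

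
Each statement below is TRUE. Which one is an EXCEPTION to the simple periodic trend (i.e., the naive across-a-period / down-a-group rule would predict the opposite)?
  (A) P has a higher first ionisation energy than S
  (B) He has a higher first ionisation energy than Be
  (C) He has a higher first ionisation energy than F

The general trend: first ionisation energy increases across a period and decreases down a group.
(A) P (period 3, group 15) vs S (period 3, group 16): the stated order contradicts the simple trend.
(B) He (period 1, group 18) vs Be (period 2, group 2): the stated order agrees with the simple trend.
(C) He (period 1, group 18) vs F (period 2, group 17): the stated order agrees with the simple trend.
The exception is (A): S (3p⁴) ionizes more easily than half-filled P (3p³) because the paired 3p electron in S is pushed out by e⁻–e⁻ repulsion.

(A)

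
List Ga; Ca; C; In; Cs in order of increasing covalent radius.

C is in period 2, group 14; Ca is in period 4, group 2; Ga is in period 4, group 13; In is in period 5, group 13; Cs is in period 6, group 1.
Atomic radius shrinks across a period as nuclear charge pulls the same shell inward, and grows down a group as new shells are added.
Here both period and group differ, so the two effects have to be weighed against each other.
Ga > C: both effects reinforce here, so Ga is clearly the larger of the two.
In > Ga: they share group 13; the group trend gives In the larger value.
Ca > In: the two effects oppose for this pair; the across-period effect wins (171 vs 142 pm).
Cs > Ca: both effects reinforce here, so Cs is clearly the larger of the two.
Tabulated atomic radius (pm): C 75, Ca 171, Ga 124, In 142, Cs 232.
So from smallest to largest: C < Ga < In < Ca < Cs.

C < Ga < In < Ca < Cs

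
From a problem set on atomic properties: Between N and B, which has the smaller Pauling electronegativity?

B is in period 2, group 13; N is in period 2, group 15.
Atoms toward the upper right of the periodic table pull bonding electrons most strongly.
All lie in period 2, so electronegativity increases left to right.
So B has the smaller Pauling electronegativity (B < N).

B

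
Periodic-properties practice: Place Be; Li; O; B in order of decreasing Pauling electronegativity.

Li is in period 2, group 1; Be is in period 2, group 2; B is in period 2, group 13; O is in period 2, group 16.
Smaller atoms with higher effective nuclear charge are more electronegative.
All lie in period 2, so electronegativity increases left to right.
So from highest to lowest: O > B > Be > Li.

O > B > Be > Li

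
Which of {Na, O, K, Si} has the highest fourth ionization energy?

Consider each +3 ion: Na³⁺ is already 2 electrons into the core; O³⁺ still has 3 valence electrons; K³⁺ is already 2 electrons into the core; Si³⁺ still has 1 valence electron.
Usually core removal costs more than valence removal, but here the competition is close: a tightly held n=2 valence electron can cost more to remove than an n=3 core electron, so the actual values have to decide it.
Valence configurations: O³⁺ [He]2s²2p¹, Si³⁺ [Ne]3s¹.
The numbers (kJ/mol): Na 9543, O 7469, K 5877, Si 4356.
Hence IE_4: Si < K < O < Na.

Na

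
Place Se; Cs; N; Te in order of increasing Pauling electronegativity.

Cs, Te, Se, N

N is in period 2, group 15; Se is in period 4, group 16; Te is in period 5, group 16; Cs is in period 6, group 1.
EN rises left→right (higher Z_eff, smaller atoms) and falls top→bottom (larger, more shielded atoms).
Here both period and group differ, so the two effects have to be weighed against each other.
Te > Cs: relative to Cs, both the across-period and down-group shifts push Te's electronegativity up.
Se > Te: Se sits above Te in group 16, so the down-group effect alone puts Se higher.
N > Se: the two effects oppose for this pair; the down-group effect wins (3.04 vs 2.55).
Approximate values (Pauling): N 3.04, Se 2.55, Te 2.10, Cs 0.79.
So from lowest to highest: Cs < Te < Se < N.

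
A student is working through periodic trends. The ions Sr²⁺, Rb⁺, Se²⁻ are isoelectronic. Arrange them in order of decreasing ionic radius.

All of these have 36 electrons, so size is governed by nuclear charge alone: the more protons, the stronger the pull on the same electron cloud, and the smaller the ion.
Nuclear charges: Sr²⁺ (Z=38), Rb⁺ (Z=37), Se²⁻ (Z=34).
Largest to smallest: Se²⁻ > Rb⁺ > Sr²⁺.

Se²⁻ > Rb⁺ > Sr²⁺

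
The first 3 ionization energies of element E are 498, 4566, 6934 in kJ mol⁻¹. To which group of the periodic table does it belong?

Look for the largest jump between consecutive ionization energies: IE2/IE1 ≈ 9.2, far larger than any earlier ratio.
That jump marks the point where a core electron is being removed. So the atom has 1 valence electron.
A main-group element with 1 valence electron is in group 1.

Group 1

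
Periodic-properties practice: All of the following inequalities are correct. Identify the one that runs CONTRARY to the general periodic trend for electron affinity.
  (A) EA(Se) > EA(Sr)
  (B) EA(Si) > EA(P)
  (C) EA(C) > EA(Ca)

The general trend: electron affinity increases across a period and decreases down a group.
(A) Se (period 4, group 16) vs Sr (period 5, group 2): the stated order agrees with the simple trend.
(B) Si (period 3, group 14) vs P (period 3, group 15): the stated order contradicts the simple trend.
(C) C (period 2, group 14) vs Ca (period 4, group 2): the stated order agrees with the simple trend.
The exception is (B): adding an electron to P's half-filled 3p³ is unfavourable, so Si (3p²) has the more exothermic EA.

(B)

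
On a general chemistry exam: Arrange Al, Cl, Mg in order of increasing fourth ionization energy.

Cl < Mg < Al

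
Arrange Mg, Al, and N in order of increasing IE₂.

Mg < Al < N

IE_2 is the cost of taking one more electron from the +1 cation: Mg⁺ still has 1 valence electron; Al⁺ still has 2 valence electrons; N⁺ still has 4 valence electrons.
All are still removing valence electrons, so compare the +1 ions as you would atoms: IE_2 generally rises across a period (higher Z_eff) and falls down a group (larger shell), subject to the usual subshell exceptions.
Valence configurations: Mg⁺ [Ne]3s¹, Al⁺ [Ne]3s², N⁺ [He]2s²2p².
The numbers (kJ/mol): Mg 1451, Al 1817, N 2856.
Overall IE_2 order: Mg < Al < N.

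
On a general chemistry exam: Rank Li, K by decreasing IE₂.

Li > K

Consider each +1 ion: Li⁺ is the bare [He] core; K⁺ is the bare [Ar] core.
All of these are removing an electron from a noble-gas core or deeper; the smaller core (lower principal quantum number) is held far more tightly, and within a period the higher nuclear charge binds the same core more tightly.
Tabulated IE_2 (kJ/mol): Li 7298, K 3052.
Overall IE_2 order: K < Li.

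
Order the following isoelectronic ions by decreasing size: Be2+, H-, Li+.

H- > Li+ > Be2+

All of these have 2 electrons, so size is governed by nuclear charge alone: the more protons, the stronger the pull on the same electron cloud, and the smaller the ion.
Nuclear charges: Be2+ (Z=4), Li+ (Z=3), H- (Z=1).
Largest to smallest: H- > Li+ > Be2+.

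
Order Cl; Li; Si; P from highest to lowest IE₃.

After 2 electrons have been removed, what remains? Cl²⁺ still has 5 valence electrons; Li²⁺ is already 1 electron into the core; Si²⁺ still has 2 valence electrons; P²⁺ still has 3 valence electrons.
Core electrons are held far more tightly than valence electrons, so Li tops the IE_3 order.
Valence configurations: Cl²⁺ [Ne]3s²3p³, Si²⁺ [Ne]3s², P²⁺ [Ne]3s²3p¹.
P²⁺ loses a lone 3p electron whereas Si²⁺ must break into a filled 3s² pair, so IE_3(Si) > IE_3(P) even though P has the higher nuclear charge.
Approximate IE_3 values (kJ/mol): Cl 3822, Li 11815, Si 3232, P 2914.
Overall IE_3 order: P < Si < Cl < Li.

Li > Cl > Si > P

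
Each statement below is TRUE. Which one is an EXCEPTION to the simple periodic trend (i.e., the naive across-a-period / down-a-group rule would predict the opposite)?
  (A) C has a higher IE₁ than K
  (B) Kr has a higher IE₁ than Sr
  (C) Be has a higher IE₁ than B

The general trend: IE₁ increases across a period and decreases down a group.
(A) C (period 2, group 14) vs K (period 4, group 1): the stated order agrees with the simple trend.
(B) Kr (period 4, group 18) vs Sr (period 5, group 2): the stated order agrees with the simple trend.
(C) Be (period 2, group 2) vs B (period 2, group 13): the stated order contradicts the simple trend.
The exception is (C): removing B's lone 2p electron is easier than breaking Be's filled 2s².

(C)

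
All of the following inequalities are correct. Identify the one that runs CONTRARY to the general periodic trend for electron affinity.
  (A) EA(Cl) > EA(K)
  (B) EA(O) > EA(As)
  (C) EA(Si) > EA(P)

The general trend: electron affinity increases across a period and decreases down a group.
(A) Cl (period 3, group 17) vs K (period 4, group 1): the stated order agrees with the simple trend.
(B) O (period 2, group 16) vs As (period 4, group 15): the stated order agrees with the simple trend.
(C) Si (period 3, group 14) vs P (period 3, group 15): the stated order contradicts the simple trend.
The exception is (C): adding an electron to P's half-filled 3p³ is unfavourable, so Si (3p²) has the more exothermic EA.

(C)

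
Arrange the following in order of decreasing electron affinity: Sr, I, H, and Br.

H is in period 1, group 1; Br is in period 4, group 17; Sr is in period 5, group 2; I is in period 5, group 17.
Electron affinity generally becomes more exothermic across a period toward the halogens and less exothermic down a group.
Neither a single period nor a single group — weigh both effects.
H > Sr: period and group pull opposite ways; the down-group shift dominates (73 vs 5 kJ/mol).
I > H: period and group pull opposite ways; the across-period shift dominates (295 vs 73 kJ/mol).
Br > I: Br sits above I in group 17, so the down-group effect alone puts Br higher.
Approximate values (kJ/mol): H 73, Br 325, Sr 5, I 295.
So from highest to lowest: Br > I > H > Sr.

Br, I, H, Sr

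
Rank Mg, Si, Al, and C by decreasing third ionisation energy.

Mg, C, Si, Al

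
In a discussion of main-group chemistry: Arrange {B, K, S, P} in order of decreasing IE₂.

K, B, S, P

The second ionization energy removes an electron from the +1 ion. For each element: B⁺ still has 2 valence electrons; K⁺ is the bare [Ar] core; S⁺ still has 5 valence electrons; P⁺ still has 4 valence electrons.
Core electrons are held far more tightly than valence electrons, so K tops the IE_2 order.
Valence configurations: B⁺ [He]2s², S⁺ [Ne]3s²3p³, P⁺ [Ne]3s²3p².
The numbers (kJ/mol): B 2427, K 3052, S 2252, P 1907.
Hence IE_2: P < S < B < K.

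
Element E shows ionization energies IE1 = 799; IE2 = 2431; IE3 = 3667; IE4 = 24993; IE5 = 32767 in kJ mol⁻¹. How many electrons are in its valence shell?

3

Look for the largest jump between consecutive ionization energies: IE4/IE3 ≈ 6.8, far larger than any earlier ratio.
That jump marks the point where a core electron is being removed. So the atom has 3 valence electrons.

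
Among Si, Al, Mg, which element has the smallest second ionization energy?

Consider each +1 ion: Si⁺ still has 3 valence electrons; Al⁺ still has 2 valence electrons; Mg⁺ still has 1 valence electron.
All are still removing valence electrons, so compare the +1 ions as you would atoms: IE_2 generally rises across a period (higher Z_eff) and falls down a group (larger shell), subject to the usual subshell exceptions.
Valence configurations: Si⁺ [Ne]3s²3p¹, Al⁺ [Ne]3s², Mg⁺ [Ne]3s¹.
Si⁺ loses a lone 3p electron whereas Al⁺ must break into a filled 3s² pair, so IE_2(Al) > IE_2(Si) even though Si has the higher nuclear charge.
Approximate IE_2 values (kJ/mol): Si 1577, Al 1817, Mg 1451.
So the second ionization energies run Mg < Si < Al.

Mg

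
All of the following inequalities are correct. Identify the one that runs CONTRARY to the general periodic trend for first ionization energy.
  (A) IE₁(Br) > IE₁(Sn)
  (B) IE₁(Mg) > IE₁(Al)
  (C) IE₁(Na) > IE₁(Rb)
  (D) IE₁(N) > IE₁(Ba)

The general trend: first ionization energy increases across a period and decreases down a group.
(A) Br (period 4, group 17) vs Sn (period 5, group 14): the stated order agrees with the simple trend.
(B) Mg (period 3, group 2) vs Al (period 3, group 13): the stated order contradicts the simple trend.
(C) Na (period 3, group 1) vs Rb (period 5, group 1): the stated order agrees with the simple trend.
(D) N (period 2, group 15) vs Ba (period 6, group 2): the stated order agrees with the simple trend.
The exception is (B): Al's single 3p electron is easier to remove than one from Mg's filled 3s².

(B)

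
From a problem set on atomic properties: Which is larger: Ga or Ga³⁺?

Ga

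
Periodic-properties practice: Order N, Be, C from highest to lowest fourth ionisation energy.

Consider each +3 ion: N³⁺ still has 2 valence electrons; Be³⁺ is already 1 electron into the core; C³⁺ still has 1 valence electron.
Breaking into a closed-shell core is much more expensive than removing a leftover valence electron — Be has the largest IE_4 here.
Valence configurations: N³⁺ [He]2s², C³⁺ [He]2s¹.
The numbers (kJ/mol): N 7475, Be 21007, C 6223.
Hence IE_4: C < N < Be.

Be, N, C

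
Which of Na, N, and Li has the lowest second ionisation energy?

N

IE_2 is the cost of taking one more electron from the +1 cation: Na⁺ is the bare [Ne] core; N⁺ still has 4 valence electrons; Li⁺ is the bare [He] core.
Pulling an electron out of a noble-gas core costs far more than removing a remaining valence electron, so Na and Li sit at the high end of IE_2.
Approximate IE_2 values (kJ/mol): Na 4562, N 2856, Li 7298.
Putting it together, IE_2: N < Na < Li.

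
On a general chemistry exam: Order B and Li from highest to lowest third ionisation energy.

Li > B

The third ionization energy removes an electron from the +2 ion. For each element: B²⁺ still has 1 valence electron; Li²⁺ is already 1 electron into the core.
Pulling an electron out of a noble-gas core costs far more than removing a remaining valence electron, so Li sits at the high end of IE_3.
Approximate IE_3 values (kJ/mol): B 3660, Li 11815.
So the third ionization energies run B < Li.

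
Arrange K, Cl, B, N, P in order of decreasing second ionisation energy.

K > N > B > Cl > P

IE_2 is the cost of taking one more electron from the +1 cation: K⁺ is the bare [Ar] core; Cl⁺ still has 6 valence electrons; B⁺ still has 2 valence electrons; N⁺ still has 4 valence electrons; P⁺ still has 4 valence electrons.
Pulling an electron out of a noble-gas core costs far more than removing a remaining valence electron, so K sits at the high end of IE_2.
Valence configurations: Cl⁺ [Ne]3s²3p⁴, B⁺ [He]2s², N⁺ [He]2s²2p², P⁺ [Ne]3s²3p².
The numbers (kJ/mol): K 3052, Cl 2298, B 2427, N 2856, P 1907.
Hence IE_2: P < Cl < B < N < K.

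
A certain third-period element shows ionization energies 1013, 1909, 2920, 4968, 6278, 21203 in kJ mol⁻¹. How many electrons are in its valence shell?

5

Look for the largest jump between consecutive ionization energies: IE6/IE5 ≈ 3.4, far larger than any earlier ratio.
That jump marks the point where a core electron is being removed. So the atom has 5 valence electrons.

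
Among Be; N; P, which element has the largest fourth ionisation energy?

Be

The fourth ionization energy removes an electron from the +3 ion. For each element: Be³⁺ is already 1 electron into the core; N³⁺ still has 2 valence electrons; P³⁺ still has 2 valence electrons.
Breaking into a closed-shell core is much more expensive than removing a leftover valence electron — Be has the largest IE_4 here.
Valence configurations: N³⁺ [He]2s², P³⁺ [Ne]3s².
Approximate IE_4 values (kJ/mol): Be 21007, N 7475, P 4964.
Overall IE_4 order: P < N < Be.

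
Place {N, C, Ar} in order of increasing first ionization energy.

Removing the outermost electron gets harder across a period and easier down a group.
Neither a single period nor a single group — weigh both effects.
N > C: N lies to the right of C in period 2, so the across-period effect alone puts N higher.
Ar > N: the two effects oppose for this pair; the across-period effect wins (1521 vs 1402 kJ/mol).
Tabulated first ionization energy (kJ/mol): C 1086, N 1402, Ar 1521.
So from lowest to highest: C < N < Ar.

C, N, Ar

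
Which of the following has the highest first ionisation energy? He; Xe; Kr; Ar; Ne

He

He is in period 1, group 18; Ne is in period 2, group 18; Ar is in period 3, group 18; Kr is in period 4, group 18; Xe is in period 5, group 18.
Removing the outermost electron gets harder across a period and easier down a group.
All are in group 18, so first ionization energy increases up the group.
The highest first ionisation energy among these belongs to He.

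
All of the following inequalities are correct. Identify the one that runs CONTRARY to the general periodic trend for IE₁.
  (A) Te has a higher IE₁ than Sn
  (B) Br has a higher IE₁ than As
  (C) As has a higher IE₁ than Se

(C)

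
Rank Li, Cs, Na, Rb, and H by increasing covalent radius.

H, Li, Na, Rb, Cs

H is in period 1, group 1; Li is in period 2, group 1; Na is in period 3, group 1; Rb is in period 5, group 1; Cs is in period 6, group 1.
Moving right in a period, electrons are added to the same shell under a stronger nuclear pull, so atoms get smaller; moving down, a new shell is opened and atoms get larger.
All are in group 1, so atomic radius increases down the group.
So from smallest to largest: H < Li < Na < Rb < Cs.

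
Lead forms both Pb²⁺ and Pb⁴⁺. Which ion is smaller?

Pb⁴⁺

Both ions have Z = 82 protons, but Pb⁴⁺ has lost more electrons, so its remaining electrons feel a larger effective nuclear charge per electron and are pulled in more tightly.
Higher positive charge → smaller ion, so Pb²⁺ > Pb⁴⁺.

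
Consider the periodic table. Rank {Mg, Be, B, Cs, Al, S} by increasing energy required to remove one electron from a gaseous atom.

Cs < Al < Mg < B < Be < S

Be is in period 2, group 2; B is in period 2, group 13; Mg is in period 3, group 2; Al is in period 3, group 13; S is in period 3, group 16; Cs is in period 6, group 1.
IE₁ increases left→right with effective nuclear charge and decreases top→bottom as the valence shell moves farther out.
Neither a single period nor a single group — weigh both effects.
Al > Cs: both effects reinforce here, so Al is clearly the higher of the two.
Mg > Al: this pair runs against the simple trend — see the exception note.
B > Mg: relative to Mg, both the across-period and down-group shifts push B's first ionization energy up.
Be > B: this pair runs against the simple trend — see the exception note.
S > Be: period and group pull opposite ways; the across-period shift dominates (1000 vs 900 kJ/mol).
Note the exception: Mg has a higher first ionization energy than Al, contrary to the simple trend — Al's single 3p electron is easier to remove than one from Mg's filled 3s².
Note the exception: Be has a higher first ionization energy than B, contrary to the simple trend — removing B's lone 2p electron is easier than breaking Be's filled 2s².
For reference (kJ/mol): Be 900, B 801, Mg 738, Al 578, S 1000, Cs 376.
So from lowest to highest: Cs < Al < Mg < B < Be < S.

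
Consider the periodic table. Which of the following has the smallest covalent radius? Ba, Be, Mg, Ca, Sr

Be

Be is in period 2, group 2; Mg is in period 3, group 2; Ca is in period 4, group 2; Sr is in period 5, group 2; Ba is in period 6, group 2.
Radius decreases left→right (rising Z_eff, same n) and increases top→bottom (higher n).
All are in group 2, so atomic radius increases down the group.
The smallest covalent radius among these belongs to Be.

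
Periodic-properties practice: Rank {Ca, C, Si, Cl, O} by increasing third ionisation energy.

Si < Cl < C < Ca < O

The third ionization energy removes an electron from the +2 ion. For each element: Ca²⁺ is the bare [Ar] core; C²⁺ still has 2 valence electrons; Si²⁺ still has 2 valence electrons; Cl²⁺ still has 5 valence electrons; O²⁺ still has 4 valence electrons.
Usually core removal costs more than valence removal, but here the competition is close: a tightly held n=2 valence electron can cost more to remove than an n=3 core electron, so the actual values have to decide it.
Valence configurations: C²⁺ [He]2s², Si²⁺ [Ne]3s², Cl²⁺ [Ne]3s²3p³, O²⁺ [He]2s²2p².
Approximate IE_3 values (kJ/mol): Ca 4912, C 4620, Si 3232, Cl 3822, O 5300.
Overall IE_3 order: Si < Cl < C < Ca < O.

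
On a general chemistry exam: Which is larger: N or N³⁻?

Forming N³⁻ adds 3 electrons to N. More electron–electron repulsion in the same shell, with unchanged nuclear charge, lets the cloud expand.
An anion is larger than its parent atom: N³⁻ > N.

N³⁻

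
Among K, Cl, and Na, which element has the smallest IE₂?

IE_2 is the cost of taking one more electron from the +1 cation: K⁺ is the bare [Ar] core; Cl⁺ still has 6 valence electrons; Na⁺ is the bare [Ne] core.
Core electrons are held far more tightly than valence electrons, so K and Na top the IE_2 order.
The numbers (kJ/mol): K 3052, Cl 2298, Na 4562.
Hence IE_2: Cl < K < Na.

Cl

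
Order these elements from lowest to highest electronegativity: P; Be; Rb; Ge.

Rb < Be < Ge < P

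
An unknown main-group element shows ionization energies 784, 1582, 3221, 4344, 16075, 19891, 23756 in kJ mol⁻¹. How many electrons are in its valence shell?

4

Look for the largest jump between consecutive ionization energies: IE5/IE4 ≈ 3.7, far larger than any earlier ratio.
That jump marks the point where a core electron is being removed. So the atom has 4 valence electrons.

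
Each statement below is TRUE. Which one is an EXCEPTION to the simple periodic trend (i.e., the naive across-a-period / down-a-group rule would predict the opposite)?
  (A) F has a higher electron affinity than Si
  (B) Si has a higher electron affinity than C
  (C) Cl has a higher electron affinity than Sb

The general trend: electron affinity increases across a period and decreases down a group.
(A) F (period 2, group 17) vs Si (period 3, group 14): the stated order agrees with the simple trend.
(B) Si (period 3, group 14) vs C (period 2, group 14): the stated order contradicts the simple trend.
(C) Cl (period 3, group 17) vs Sb (period 5, group 15): the stated order agrees with the simple trend.
The exception is (B): Si's larger, more diffuse 3p orbitals accept an added electron slightly more readily than C's compact 2p.

(B)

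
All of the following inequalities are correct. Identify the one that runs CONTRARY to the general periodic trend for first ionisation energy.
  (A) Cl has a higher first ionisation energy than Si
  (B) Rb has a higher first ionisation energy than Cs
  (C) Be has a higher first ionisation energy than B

(C)

The general trend: first ionisation energy increases across a period and decreases down a group.
(A) Cl (period 3, group 17) vs Si (period 3, group 14): the stated order agrees with the simple trend.
(B) Rb (period 5, group 1) vs Cs (period 6, group 1): the stated order agrees with the simple trend.
(C) Be (period 2, group 2) vs B (period 2, group 13): the stated order contradicts the simple trend.
The exception is (C): removing B's lone 2p electron is easier than breaking Be's filled 2s².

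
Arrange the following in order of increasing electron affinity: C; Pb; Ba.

Ba, Pb, C

Atoms with high Z_eff and room in the valence shell (especially the halogens) have the most exothermic electron affinities.
These span different periods and groups, so the two trends combine.
Pb > Ba: both are in period 6; the period trend gives Pb the larger value.
C > Pb: they share group 14; the group trend gives C the larger value.
For reference (kJ/mol): C 122, Ba 14, Pb 35.
So from lowest to highest: Ba < Pb < C.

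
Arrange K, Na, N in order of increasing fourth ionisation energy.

K, N, Na

Consider each +3 ion: K³⁺ is already 2 electrons into the core; Na³⁺ is already 2 electrons into the core; N³⁺ still has 2 valence electrons.
Usually core removal costs more than valence removal, but here the competition is close: a tightly held n=2 valence electron can cost more to remove than an n=3 core electron, so the actual values have to decide it.
The numbers (kJ/mol): K 5877, Na 9543, N 7475.
Overall IE_4 order: K < N < Na.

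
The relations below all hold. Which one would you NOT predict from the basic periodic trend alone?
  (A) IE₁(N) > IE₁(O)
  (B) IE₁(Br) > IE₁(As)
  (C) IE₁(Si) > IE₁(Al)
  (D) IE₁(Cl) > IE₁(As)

The general trend: first ionisation energy increases across a period and decreases down a group.
(A) N (period 2, group 15) vs O (period 2, group 16): the stated order contradicts the simple trend.
(B) Br (period 4, group 17) vs As (period 4, group 15): the stated order agrees with the simple trend.
(C) Si (period 3, group 14) vs Al (period 3, group 13): the stated order agrees with the simple trend.
(D) Cl (period 3, group 17) vs As (period 4, group 15): the stated order agrees with the simple trend.
The exception is (A): pairing an electron in O's 2p⁴ costs repulsion energy, so O ionizes more easily than half-filled N (2p³).

(A)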